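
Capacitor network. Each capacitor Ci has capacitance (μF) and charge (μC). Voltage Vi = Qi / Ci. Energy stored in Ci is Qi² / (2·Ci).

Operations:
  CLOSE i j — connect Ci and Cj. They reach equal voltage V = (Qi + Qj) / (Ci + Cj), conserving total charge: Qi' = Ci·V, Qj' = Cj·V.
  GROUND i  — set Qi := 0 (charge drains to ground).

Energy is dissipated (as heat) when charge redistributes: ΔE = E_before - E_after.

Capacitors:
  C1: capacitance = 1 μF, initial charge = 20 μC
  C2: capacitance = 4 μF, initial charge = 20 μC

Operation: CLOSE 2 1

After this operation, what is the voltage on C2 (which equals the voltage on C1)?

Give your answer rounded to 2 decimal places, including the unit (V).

Initial: C1(1μF, Q=20μC, V=20.00V), C2(4μF, Q=20μC, V=5.00V)
Op 1: CLOSE 2-1: Q_total=40.00, C_total=5.00, V=8.00; Q2=32.00, Q1=8.00; dissipated=90.000

Answer: 8.00 V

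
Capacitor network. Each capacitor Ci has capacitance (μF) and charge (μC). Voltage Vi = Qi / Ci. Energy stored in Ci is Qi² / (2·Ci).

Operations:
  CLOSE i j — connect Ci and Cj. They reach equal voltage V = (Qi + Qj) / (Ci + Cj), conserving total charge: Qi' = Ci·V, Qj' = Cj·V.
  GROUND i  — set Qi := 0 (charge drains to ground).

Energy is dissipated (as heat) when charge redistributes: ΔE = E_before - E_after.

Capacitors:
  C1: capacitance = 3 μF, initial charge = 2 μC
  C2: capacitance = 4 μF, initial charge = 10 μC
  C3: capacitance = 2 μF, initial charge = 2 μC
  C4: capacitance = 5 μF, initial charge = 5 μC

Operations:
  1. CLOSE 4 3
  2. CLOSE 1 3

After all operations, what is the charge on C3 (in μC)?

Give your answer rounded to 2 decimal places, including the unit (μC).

Answer: 1.60 μC

Derivation:
Initial: C1(3μF, Q=2μC, V=0.67V), C2(4μF, Q=10μC, V=2.50V), C3(2μF, Q=2μC, V=1.00V), C4(5μF, Q=5μC, V=1.00V)
Op 1: CLOSE 4-3: Q_total=7.00, C_total=7.00, V=1.00; Q4=5.00, Q3=2.00; dissipated=0.000
Op 2: CLOSE 1-3: Q_total=4.00, C_total=5.00, V=0.80; Q1=2.40, Q3=1.60; dissipated=0.067
Final charges: Q1=2.40, Q2=10.00, Q3=1.60, Q4=5.00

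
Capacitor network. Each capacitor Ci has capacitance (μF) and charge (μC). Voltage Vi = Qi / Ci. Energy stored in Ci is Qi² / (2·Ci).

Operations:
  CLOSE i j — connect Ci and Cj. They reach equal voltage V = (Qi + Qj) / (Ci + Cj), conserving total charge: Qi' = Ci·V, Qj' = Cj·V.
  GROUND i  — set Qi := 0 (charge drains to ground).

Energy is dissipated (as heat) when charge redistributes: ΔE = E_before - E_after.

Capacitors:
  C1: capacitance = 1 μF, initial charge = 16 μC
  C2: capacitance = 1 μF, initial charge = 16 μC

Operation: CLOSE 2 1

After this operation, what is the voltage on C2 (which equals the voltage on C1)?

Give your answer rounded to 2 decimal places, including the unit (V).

Initial: C1(1μF, Q=16μC, V=16.00V), C2(1μF, Q=16μC, V=16.00V)
Op 1: CLOSE 2-1: Q_total=32.00, C_total=2.00, V=16.00; Q2=16.00, Q1=16.00; dissipated=0.000

Answer: 16.00 V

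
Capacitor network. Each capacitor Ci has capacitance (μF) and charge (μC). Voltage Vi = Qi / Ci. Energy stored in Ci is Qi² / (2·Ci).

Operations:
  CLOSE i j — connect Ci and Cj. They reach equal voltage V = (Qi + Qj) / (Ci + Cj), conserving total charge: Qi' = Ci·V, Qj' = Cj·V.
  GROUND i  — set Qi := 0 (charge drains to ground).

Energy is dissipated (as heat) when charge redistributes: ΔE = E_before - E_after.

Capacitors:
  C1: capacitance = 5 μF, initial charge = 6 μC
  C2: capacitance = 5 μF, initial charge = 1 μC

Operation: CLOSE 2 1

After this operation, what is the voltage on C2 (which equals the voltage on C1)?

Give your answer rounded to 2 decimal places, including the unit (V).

Initial: C1(5μF, Q=6μC, V=1.20V), C2(5μF, Q=1μC, V=0.20V)
Op 1: CLOSE 2-1: Q_total=7.00, C_total=10.00, V=0.70; Q2=3.50, Q1=3.50; dissipated=1.250

Answer: 0.70 V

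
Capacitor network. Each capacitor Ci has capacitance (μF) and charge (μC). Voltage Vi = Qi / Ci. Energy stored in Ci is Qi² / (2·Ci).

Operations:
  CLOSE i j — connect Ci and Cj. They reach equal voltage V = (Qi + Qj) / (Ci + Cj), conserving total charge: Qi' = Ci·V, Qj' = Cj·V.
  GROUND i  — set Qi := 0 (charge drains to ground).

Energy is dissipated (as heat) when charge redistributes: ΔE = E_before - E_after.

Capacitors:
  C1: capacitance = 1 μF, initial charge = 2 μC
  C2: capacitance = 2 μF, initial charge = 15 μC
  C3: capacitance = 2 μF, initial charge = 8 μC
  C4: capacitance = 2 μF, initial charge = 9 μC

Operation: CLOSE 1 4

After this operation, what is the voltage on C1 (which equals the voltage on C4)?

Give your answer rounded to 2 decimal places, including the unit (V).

Answer: 3.67 V

Derivation:
Initial: C1(1μF, Q=2μC, V=2.00V), C2(2μF, Q=15μC, V=7.50V), C3(2μF, Q=8μC, V=4.00V), C4(2μF, Q=9μC, V=4.50V)
Op 1: CLOSE 1-4: Q_total=11.00, C_total=3.00, V=3.67; Q1=3.67, Q4=7.33; dissipated=2.083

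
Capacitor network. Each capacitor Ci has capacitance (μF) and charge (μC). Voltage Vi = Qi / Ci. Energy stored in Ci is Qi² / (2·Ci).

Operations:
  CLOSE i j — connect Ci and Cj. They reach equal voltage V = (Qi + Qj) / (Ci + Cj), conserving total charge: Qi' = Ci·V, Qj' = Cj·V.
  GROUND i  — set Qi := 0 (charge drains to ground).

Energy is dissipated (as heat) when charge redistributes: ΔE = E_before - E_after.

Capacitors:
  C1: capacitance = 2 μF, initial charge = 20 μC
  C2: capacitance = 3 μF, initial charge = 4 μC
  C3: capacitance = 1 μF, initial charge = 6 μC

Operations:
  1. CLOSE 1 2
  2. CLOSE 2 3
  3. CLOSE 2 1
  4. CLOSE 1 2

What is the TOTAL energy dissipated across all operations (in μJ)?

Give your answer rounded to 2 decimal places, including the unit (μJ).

Initial: C1(2μF, Q=20μC, V=10.00V), C2(3μF, Q=4μC, V=1.33V), C3(1μF, Q=6μC, V=6.00V)
Op 1: CLOSE 1-2: Q_total=24.00, C_total=5.00, V=4.80; Q1=9.60, Q2=14.40; dissipated=45.067
Op 2: CLOSE 2-3: Q_total=20.40, C_total=4.00, V=5.10; Q2=15.30, Q3=5.10; dissipated=0.540
Op 3: CLOSE 2-1: Q_total=24.90, C_total=5.00, V=4.98; Q2=14.94, Q1=9.96; dissipated=0.054
Op 4: CLOSE 1-2: Q_total=24.90, C_total=5.00, V=4.98; Q1=9.96, Q2=14.94; dissipated=0.000
Total dissipated: 45.661 μJ

Answer: 45.66 μJ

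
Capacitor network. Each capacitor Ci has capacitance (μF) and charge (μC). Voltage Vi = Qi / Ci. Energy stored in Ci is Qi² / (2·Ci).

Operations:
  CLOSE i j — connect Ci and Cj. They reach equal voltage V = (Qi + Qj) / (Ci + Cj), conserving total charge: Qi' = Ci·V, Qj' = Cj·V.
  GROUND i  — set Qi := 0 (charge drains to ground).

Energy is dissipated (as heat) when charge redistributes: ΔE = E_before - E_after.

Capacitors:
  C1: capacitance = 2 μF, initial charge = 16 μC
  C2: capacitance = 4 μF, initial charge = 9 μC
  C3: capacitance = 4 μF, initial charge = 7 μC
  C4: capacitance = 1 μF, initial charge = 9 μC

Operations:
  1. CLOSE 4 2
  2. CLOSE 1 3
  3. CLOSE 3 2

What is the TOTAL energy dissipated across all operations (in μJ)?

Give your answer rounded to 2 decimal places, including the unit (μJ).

Initial: C1(2μF, Q=16μC, V=8.00V), C2(4μF, Q=9μC, V=2.25V), C3(4μF, Q=7μC, V=1.75V), C4(1μF, Q=9μC, V=9.00V)
Op 1: CLOSE 4-2: Q_total=18.00, C_total=5.00, V=3.60; Q4=3.60, Q2=14.40; dissipated=18.225
Op 2: CLOSE 1-3: Q_total=23.00, C_total=6.00, V=3.83; Q1=7.67, Q3=15.33; dissipated=26.042
Op 3: CLOSE 3-2: Q_total=29.73, C_total=8.00, V=3.72; Q3=14.87, Q2=14.87; dissipated=0.054
Total dissipated: 44.321 μJ

Answer: 44.32 μJ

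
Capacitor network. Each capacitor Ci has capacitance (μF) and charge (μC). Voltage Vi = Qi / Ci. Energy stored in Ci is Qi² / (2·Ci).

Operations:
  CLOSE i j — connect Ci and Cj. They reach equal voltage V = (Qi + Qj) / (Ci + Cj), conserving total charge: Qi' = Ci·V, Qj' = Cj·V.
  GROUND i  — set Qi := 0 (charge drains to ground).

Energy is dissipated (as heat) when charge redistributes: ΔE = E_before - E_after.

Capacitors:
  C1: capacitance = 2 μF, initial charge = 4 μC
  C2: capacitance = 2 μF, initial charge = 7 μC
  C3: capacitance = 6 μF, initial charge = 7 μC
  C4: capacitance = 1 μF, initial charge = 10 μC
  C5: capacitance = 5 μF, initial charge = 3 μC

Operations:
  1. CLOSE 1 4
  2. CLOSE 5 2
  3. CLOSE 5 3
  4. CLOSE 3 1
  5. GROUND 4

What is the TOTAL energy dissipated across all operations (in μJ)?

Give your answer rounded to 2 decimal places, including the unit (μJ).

Answer: 46.90 μJ

Derivation:
Initial: C1(2μF, Q=4μC, V=2.00V), C2(2μF, Q=7μC, V=3.50V), C3(6μF, Q=7μC, V=1.17V), C4(1μF, Q=10μC, V=10.00V), C5(5μF, Q=3μC, V=0.60V)
Op 1: CLOSE 1-4: Q_total=14.00, C_total=3.00, V=4.67; Q1=9.33, Q4=4.67; dissipated=21.333
Op 2: CLOSE 5-2: Q_total=10.00, C_total=7.00, V=1.43; Q5=7.14, Q2=2.86; dissipated=6.007
Op 3: CLOSE 5-3: Q_total=14.14, C_total=11.00, V=1.29; Q5=6.43, Q3=7.71; dissipated=0.094
Op 4: CLOSE 3-1: Q_total=17.05, C_total=8.00, V=2.13; Q3=12.79, Q1=4.26; dissipated=8.573
Op 5: GROUND 4: Q4=0; energy lost=10.889
Total dissipated: 46.896 μJ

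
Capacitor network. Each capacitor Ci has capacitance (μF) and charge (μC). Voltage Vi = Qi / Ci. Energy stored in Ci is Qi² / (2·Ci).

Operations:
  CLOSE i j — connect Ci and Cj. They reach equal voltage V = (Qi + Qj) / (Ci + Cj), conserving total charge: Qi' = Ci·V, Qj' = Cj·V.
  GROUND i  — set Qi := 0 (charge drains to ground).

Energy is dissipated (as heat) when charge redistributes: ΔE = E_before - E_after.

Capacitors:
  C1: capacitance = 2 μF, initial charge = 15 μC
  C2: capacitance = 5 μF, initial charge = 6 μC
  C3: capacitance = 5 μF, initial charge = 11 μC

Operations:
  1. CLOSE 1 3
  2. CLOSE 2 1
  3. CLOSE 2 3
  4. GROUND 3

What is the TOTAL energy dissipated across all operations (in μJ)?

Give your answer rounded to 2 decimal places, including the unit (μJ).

Answer: 48.44 μJ

Derivation:
Initial: C1(2μF, Q=15μC, V=7.50V), C2(5μF, Q=6μC, V=1.20V), C3(5μF, Q=11μC, V=2.20V)
Op 1: CLOSE 1-3: Q_total=26.00, C_total=7.00, V=3.71; Q1=7.43, Q3=18.57; dissipated=20.064
Op 2: CLOSE 2-1: Q_total=13.43, C_total=7.00, V=1.92; Q2=9.59, Q1=3.84; dissipated=4.515
Op 3: CLOSE 2-3: Q_total=28.16, C_total=10.00, V=2.82; Q2=14.08, Q3=14.08; dissipated=4.032
Op 4: GROUND 3: Q3=0; energy lost=19.829
Total dissipated: 48.441 μJ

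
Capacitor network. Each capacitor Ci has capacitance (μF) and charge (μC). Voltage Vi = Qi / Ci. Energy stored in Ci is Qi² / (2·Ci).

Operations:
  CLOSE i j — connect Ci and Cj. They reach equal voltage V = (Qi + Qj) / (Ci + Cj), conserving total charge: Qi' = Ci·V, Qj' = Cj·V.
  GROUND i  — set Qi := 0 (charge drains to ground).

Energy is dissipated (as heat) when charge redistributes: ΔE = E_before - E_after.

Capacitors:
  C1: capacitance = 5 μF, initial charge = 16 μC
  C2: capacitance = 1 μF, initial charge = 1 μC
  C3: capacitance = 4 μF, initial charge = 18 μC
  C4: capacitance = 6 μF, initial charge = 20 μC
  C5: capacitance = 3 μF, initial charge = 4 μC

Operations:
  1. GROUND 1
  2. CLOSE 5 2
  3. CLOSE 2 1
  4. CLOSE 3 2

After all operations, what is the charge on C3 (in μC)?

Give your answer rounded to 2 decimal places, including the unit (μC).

Initial: C1(5μF, Q=16μC, V=3.20V), C2(1μF, Q=1μC, V=1.00V), C3(4μF, Q=18μC, V=4.50V), C4(6μF, Q=20μC, V=3.33V), C5(3μF, Q=4μC, V=1.33V)
Op 1: GROUND 1: Q1=0; energy lost=25.600
Op 2: CLOSE 5-2: Q_total=5.00, C_total=4.00, V=1.25; Q5=3.75, Q2=1.25; dissipated=0.042
Op 3: CLOSE 2-1: Q_total=1.25, C_total=6.00, V=0.21; Q2=0.21, Q1=1.04; dissipated=0.651
Op 4: CLOSE 3-2: Q_total=18.21, C_total=5.00, V=3.64; Q3=14.57, Q2=3.64; dissipated=7.367
Final charges: Q1=1.04, Q2=3.64, Q3=14.57, Q4=20.00, Q5=3.75

Answer: 14.57 μC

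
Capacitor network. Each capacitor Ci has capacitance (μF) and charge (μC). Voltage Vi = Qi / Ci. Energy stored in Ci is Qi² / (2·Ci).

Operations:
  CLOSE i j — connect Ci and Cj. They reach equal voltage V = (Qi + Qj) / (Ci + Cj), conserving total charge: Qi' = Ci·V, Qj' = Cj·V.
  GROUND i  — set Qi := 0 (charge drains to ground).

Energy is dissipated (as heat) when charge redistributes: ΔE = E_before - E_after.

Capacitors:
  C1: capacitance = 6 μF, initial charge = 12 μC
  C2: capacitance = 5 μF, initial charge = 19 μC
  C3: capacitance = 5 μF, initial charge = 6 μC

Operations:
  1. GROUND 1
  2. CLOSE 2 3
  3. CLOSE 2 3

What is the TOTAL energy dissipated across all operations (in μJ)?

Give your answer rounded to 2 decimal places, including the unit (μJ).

Answer: 20.45 μJ

Derivation:
Initial: C1(6μF, Q=12μC, V=2.00V), C2(5μF, Q=19μC, V=3.80V), C3(5μF, Q=6μC, V=1.20V)
Op 1: GROUND 1: Q1=0; energy lost=12.000
Op 2: CLOSE 2-3: Q_total=25.00, C_total=10.00, V=2.50; Q2=12.50, Q3=12.50; dissipated=8.450
Op 3: CLOSE 2-3: Q_total=25.00, C_total=10.00, V=2.50; Q2=12.50, Q3=12.50; dissipated=0.000
Total dissipated: 20.450 μJ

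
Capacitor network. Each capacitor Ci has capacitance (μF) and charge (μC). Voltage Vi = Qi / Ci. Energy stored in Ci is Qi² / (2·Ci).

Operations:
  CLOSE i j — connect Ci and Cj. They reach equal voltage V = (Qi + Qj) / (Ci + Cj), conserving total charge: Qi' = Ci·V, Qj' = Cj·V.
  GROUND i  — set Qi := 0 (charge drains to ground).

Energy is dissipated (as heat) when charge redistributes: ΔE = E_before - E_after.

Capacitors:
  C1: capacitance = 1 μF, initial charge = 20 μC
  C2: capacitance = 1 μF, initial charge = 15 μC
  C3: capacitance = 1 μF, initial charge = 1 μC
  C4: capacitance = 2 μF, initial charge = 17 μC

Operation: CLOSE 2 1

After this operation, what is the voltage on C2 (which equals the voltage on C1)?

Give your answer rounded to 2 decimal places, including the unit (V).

Answer: 17.50 V

Derivation:
Initial: C1(1μF, Q=20μC, V=20.00V), C2(1μF, Q=15μC, V=15.00V), C3(1μF, Q=1μC, V=1.00V), C4(2μF, Q=17μC, V=8.50V)
Op 1: CLOSE 2-1: Q_total=35.00, C_total=2.00, V=17.50; Q2=17.50, Q1=17.50; dissipated=6.250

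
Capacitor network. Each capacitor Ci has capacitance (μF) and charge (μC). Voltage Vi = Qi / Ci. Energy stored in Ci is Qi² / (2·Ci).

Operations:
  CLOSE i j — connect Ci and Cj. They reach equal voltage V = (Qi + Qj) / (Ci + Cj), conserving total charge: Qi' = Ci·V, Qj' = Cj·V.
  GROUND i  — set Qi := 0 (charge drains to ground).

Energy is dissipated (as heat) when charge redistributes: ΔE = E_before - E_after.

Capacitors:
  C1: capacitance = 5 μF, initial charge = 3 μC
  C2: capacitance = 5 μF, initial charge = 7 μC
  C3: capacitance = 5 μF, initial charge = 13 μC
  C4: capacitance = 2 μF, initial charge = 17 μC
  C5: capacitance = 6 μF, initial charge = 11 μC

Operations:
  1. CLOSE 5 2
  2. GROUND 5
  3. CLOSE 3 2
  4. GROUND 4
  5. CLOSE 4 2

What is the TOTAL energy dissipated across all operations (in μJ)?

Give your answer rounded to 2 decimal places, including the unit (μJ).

Answer: 84.90 μJ

Derivation:
Initial: C1(5μF, Q=3μC, V=0.60V), C2(5μF, Q=7μC, V=1.40V), C3(5μF, Q=13μC, V=2.60V), C4(2μF, Q=17μC, V=8.50V), C5(6μF, Q=11μC, V=1.83V)
Op 1: CLOSE 5-2: Q_total=18.00, C_total=11.00, V=1.64; Q5=9.82, Q2=8.18; dissipated=0.256
Op 2: GROUND 5: Q5=0; energy lost=8.033
Op 3: CLOSE 3-2: Q_total=21.18, C_total=10.00, V=2.12; Q3=10.59, Q2=10.59; dissipated=1.161
Op 4: GROUND 4: Q4=0; energy lost=72.250
Op 5: CLOSE 4-2: Q_total=10.59, C_total=7.00, V=1.51; Q4=3.03, Q2=7.56; dissipated=3.205
Total dissipated: 84.905 μJ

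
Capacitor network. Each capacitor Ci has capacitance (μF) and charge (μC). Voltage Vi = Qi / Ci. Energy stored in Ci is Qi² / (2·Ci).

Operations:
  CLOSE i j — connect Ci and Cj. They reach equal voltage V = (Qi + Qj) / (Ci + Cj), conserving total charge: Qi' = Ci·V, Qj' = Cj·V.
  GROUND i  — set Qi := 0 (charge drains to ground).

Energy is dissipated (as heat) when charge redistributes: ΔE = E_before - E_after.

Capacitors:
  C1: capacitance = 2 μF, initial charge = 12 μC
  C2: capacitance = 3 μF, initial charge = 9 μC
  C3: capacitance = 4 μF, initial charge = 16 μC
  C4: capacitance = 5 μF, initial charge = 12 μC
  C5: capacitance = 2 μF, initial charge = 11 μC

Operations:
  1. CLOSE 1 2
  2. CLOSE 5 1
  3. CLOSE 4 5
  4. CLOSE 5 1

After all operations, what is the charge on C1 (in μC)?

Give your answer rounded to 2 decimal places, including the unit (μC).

Initial: C1(2μF, Q=12μC, V=6.00V), C2(3μF, Q=9μC, V=3.00V), C3(4μF, Q=16μC, V=4.00V), C4(5μF, Q=12μC, V=2.40V), C5(2μF, Q=11μC, V=5.50V)
Op 1: CLOSE 1-2: Q_total=21.00, C_total=5.00, V=4.20; Q1=8.40, Q2=12.60; dissipated=5.400
Op 2: CLOSE 5-1: Q_total=19.40, C_total=4.00, V=4.85; Q5=9.70, Q1=9.70; dissipated=0.845
Op 3: CLOSE 4-5: Q_total=21.70, C_total=7.00, V=3.10; Q4=15.50, Q5=6.20; dissipated=4.287
Op 4: CLOSE 5-1: Q_total=15.90, C_total=4.00, V=3.98; Q5=7.95, Q1=7.95; dissipated=1.531
Final charges: Q1=7.95, Q2=12.60, Q3=16.00, Q4=15.50, Q5=7.95

Answer: 7.95 μC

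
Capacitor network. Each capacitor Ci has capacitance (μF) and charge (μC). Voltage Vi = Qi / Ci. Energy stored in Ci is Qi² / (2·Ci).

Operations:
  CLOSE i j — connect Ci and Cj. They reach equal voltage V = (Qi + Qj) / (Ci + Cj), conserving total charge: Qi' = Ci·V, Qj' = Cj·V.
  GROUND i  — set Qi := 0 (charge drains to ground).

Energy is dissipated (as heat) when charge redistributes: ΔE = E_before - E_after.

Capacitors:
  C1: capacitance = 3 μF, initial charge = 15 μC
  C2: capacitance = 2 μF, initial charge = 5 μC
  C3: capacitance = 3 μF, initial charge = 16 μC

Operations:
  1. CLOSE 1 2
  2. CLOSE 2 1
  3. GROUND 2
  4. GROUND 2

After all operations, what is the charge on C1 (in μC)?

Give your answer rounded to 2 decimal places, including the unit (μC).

Answer: 12.00 μC

Derivation:
Initial: C1(3μF, Q=15μC, V=5.00V), C2(2μF, Q=5μC, V=2.50V), C3(3μF, Q=16μC, V=5.33V)
Op 1: CLOSE 1-2: Q_total=20.00, C_total=5.00, V=4.00; Q1=12.00, Q2=8.00; dissipated=3.750
Op 2: CLOSE 2-1: Q_total=20.00, C_total=5.00, V=4.00; Q2=8.00, Q1=12.00; dissipated=0.000
Op 3: GROUND 2: Q2=0; energy lost=16.000
Op 4: GROUND 2: Q2=0; energy lost=0.000
Final charges: Q1=12.00, Q2=0.00, Q3=16.00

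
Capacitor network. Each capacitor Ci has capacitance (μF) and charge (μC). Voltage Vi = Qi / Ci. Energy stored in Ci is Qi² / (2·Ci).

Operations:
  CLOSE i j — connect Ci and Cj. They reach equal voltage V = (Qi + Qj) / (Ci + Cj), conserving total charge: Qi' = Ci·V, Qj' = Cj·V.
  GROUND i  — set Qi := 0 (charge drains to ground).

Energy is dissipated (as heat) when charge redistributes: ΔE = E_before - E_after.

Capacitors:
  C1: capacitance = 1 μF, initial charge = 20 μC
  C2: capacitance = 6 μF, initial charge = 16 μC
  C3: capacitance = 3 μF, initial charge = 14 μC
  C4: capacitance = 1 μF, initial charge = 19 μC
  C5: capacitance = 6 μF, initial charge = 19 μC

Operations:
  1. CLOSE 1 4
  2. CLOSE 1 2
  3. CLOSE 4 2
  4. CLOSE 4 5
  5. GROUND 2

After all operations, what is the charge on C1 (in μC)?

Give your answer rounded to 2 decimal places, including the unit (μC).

Answer: 5.07 μC

Derivation:
Initial: C1(1μF, Q=20μC, V=20.00V), C2(6μF, Q=16μC, V=2.67V), C3(3μF, Q=14μC, V=4.67V), C4(1μF, Q=19μC, V=19.00V), C5(6μF, Q=19μC, V=3.17V)
Op 1: CLOSE 1-4: Q_total=39.00, C_total=2.00, V=19.50; Q1=19.50, Q4=19.50; dissipated=0.250
Op 2: CLOSE 1-2: Q_total=35.50, C_total=7.00, V=5.07; Q1=5.07, Q2=30.43; dissipated=121.440
Op 3: CLOSE 4-2: Q_total=49.93, C_total=7.00, V=7.13; Q4=7.13, Q2=42.80; dissipated=89.222
Op 4: CLOSE 4-5: Q_total=26.13, C_total=7.00, V=3.73; Q4=3.73, Q5=22.40; dissipated=6.741
Op 5: GROUND 2: Q2=0; energy lost=152.624
Final charges: Q1=5.07, Q2=0.00, Q3=14.00, Q4=3.73, Q5=22.40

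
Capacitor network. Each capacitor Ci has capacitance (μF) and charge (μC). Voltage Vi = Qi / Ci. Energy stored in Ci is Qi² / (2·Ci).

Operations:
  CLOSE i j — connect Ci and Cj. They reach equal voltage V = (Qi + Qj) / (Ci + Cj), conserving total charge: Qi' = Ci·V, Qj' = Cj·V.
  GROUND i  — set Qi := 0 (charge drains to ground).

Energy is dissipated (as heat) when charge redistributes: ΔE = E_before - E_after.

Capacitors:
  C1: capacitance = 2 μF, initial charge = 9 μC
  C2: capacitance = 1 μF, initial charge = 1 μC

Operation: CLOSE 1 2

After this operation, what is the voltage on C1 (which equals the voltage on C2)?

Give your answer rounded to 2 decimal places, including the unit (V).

Answer: 3.33 V

Derivation:
Initial: C1(2μF, Q=9μC, V=4.50V), C2(1μF, Q=1μC, V=1.00V)
Op 1: CLOSE 1-2: Q_total=10.00, C_total=3.00, V=3.33; Q1=6.67, Q2=3.33; dissipated=4.083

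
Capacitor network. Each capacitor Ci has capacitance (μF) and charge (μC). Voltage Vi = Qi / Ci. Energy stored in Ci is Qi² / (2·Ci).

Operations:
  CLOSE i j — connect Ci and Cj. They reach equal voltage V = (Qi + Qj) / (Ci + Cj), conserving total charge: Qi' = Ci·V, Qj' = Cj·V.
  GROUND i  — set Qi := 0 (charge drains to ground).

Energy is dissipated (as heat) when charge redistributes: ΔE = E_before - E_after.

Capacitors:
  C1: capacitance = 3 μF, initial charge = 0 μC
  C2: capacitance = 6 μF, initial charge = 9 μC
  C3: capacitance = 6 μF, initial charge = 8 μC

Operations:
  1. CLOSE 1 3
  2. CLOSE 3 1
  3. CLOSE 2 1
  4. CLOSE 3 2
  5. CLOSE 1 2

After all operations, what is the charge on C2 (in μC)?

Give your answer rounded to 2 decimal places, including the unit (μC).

Answer: 6.96 μC

Derivation:
Initial: C1(3μF, Q=0μC, V=0.00V), C2(6μF, Q=9μC, V=1.50V), C3(6μF, Q=8μC, V=1.33V)
Op 1: CLOSE 1-3: Q_total=8.00, C_total=9.00, V=0.89; Q1=2.67, Q3=5.33; dissipated=1.778
Op 2: CLOSE 3-1: Q_total=8.00, C_total=9.00, V=0.89; Q3=5.33, Q1=2.67; dissipated=0.000
Op 3: CLOSE 2-1: Q_total=11.67, C_total=9.00, V=1.30; Q2=7.78, Q1=3.89; dissipated=0.373
Op 4: CLOSE 3-2: Q_total=13.11, C_total=12.00, V=1.09; Q3=6.56, Q2=6.56; dissipated=0.249
Op 5: CLOSE 1-2: Q_total=10.44, C_total=9.00, V=1.16; Q1=3.48, Q2=6.96; dissipated=0.041
Final charges: Q1=3.48, Q2=6.96, Q3=6.56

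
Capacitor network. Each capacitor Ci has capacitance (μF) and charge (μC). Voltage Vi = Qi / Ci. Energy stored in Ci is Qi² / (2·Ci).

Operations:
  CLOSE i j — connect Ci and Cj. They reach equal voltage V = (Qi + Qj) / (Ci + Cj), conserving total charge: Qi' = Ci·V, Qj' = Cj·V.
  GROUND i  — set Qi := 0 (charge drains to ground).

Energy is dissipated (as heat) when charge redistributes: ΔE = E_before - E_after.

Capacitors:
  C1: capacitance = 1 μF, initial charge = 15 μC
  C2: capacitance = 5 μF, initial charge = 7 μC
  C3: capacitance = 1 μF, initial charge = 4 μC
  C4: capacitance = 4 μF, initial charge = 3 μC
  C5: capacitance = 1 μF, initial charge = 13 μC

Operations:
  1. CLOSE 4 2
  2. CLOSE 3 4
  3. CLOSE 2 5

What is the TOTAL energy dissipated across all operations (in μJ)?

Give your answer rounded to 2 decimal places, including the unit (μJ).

Initial: C1(1μF, Q=15μC, V=15.00V), C2(5μF, Q=7μC, V=1.40V), C3(1μF, Q=4μC, V=4.00V), C4(4μF, Q=3μC, V=0.75V), C5(1μF, Q=13μC, V=13.00V)
Op 1: CLOSE 4-2: Q_total=10.00, C_total=9.00, V=1.11; Q4=4.44, Q2=5.56; dissipated=0.469
Op 2: CLOSE 3-4: Q_total=8.44, C_total=5.00, V=1.69; Q3=1.69, Q4=6.76; dissipated=3.338
Op 3: CLOSE 2-5: Q_total=18.56, C_total=6.00, V=3.09; Q2=15.46, Q5=3.09; dissipated=58.894
Total dissipated: 62.702 μJ

Answer: 62.70 μJ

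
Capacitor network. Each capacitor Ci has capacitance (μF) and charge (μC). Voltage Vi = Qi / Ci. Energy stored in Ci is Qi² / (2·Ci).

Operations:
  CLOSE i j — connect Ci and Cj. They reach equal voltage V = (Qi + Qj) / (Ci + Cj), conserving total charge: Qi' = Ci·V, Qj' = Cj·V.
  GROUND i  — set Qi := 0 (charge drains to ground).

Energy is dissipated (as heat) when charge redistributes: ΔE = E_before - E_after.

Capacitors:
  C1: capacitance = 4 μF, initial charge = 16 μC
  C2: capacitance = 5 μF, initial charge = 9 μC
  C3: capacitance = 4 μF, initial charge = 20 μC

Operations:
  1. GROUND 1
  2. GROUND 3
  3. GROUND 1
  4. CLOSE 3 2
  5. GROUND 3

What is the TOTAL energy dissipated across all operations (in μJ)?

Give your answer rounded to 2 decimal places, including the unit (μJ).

Initial: C1(4μF, Q=16μC, V=4.00V), C2(5μF, Q=9μC, V=1.80V), C3(4μF, Q=20μC, V=5.00V)
Op 1: GROUND 1: Q1=0; energy lost=32.000
Op 2: GROUND 3: Q3=0; energy lost=50.000
Op 3: GROUND 1: Q1=0; energy lost=0.000
Op 4: CLOSE 3-2: Q_total=9.00, C_total=9.00, V=1.00; Q3=4.00, Q2=5.00; dissipated=3.600
Op 5: GROUND 3: Q3=0; energy lost=2.000
Total dissipated: 87.600 μJ

Answer: 87.60 μJ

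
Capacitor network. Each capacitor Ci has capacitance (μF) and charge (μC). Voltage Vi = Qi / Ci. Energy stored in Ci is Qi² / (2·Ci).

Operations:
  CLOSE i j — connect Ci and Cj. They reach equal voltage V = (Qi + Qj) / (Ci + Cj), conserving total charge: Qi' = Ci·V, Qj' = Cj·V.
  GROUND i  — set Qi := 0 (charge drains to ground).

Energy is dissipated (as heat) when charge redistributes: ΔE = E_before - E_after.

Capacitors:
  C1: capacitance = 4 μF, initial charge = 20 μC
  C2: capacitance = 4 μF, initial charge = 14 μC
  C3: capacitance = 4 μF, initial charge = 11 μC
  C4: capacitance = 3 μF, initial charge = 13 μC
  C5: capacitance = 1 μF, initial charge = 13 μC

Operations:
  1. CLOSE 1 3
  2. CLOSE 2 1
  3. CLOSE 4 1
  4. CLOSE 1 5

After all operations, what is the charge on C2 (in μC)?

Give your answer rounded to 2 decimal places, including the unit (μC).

Answer: 14.75 μC

Derivation:
Initial: C1(4μF, Q=20μC, V=5.00V), C2(4μF, Q=14μC, V=3.50V), C3(4μF, Q=11μC, V=2.75V), C4(3μF, Q=13μC, V=4.33V), C5(1μF, Q=13μC, V=13.00V)
Op 1: CLOSE 1-3: Q_total=31.00, C_total=8.00, V=3.88; Q1=15.50, Q3=15.50; dissipated=5.062
Op 2: CLOSE 2-1: Q_total=29.50, C_total=8.00, V=3.69; Q2=14.75, Q1=14.75; dissipated=0.141
Op 3: CLOSE 4-1: Q_total=27.75, C_total=7.00, V=3.96; Q4=11.89, Q1=15.86; dissipated=0.358
Op 4: CLOSE 1-5: Q_total=28.86, C_total=5.00, V=5.77; Q1=23.09, Q5=5.77; dissipated=32.658
Final charges: Q1=23.09, Q2=14.75, Q3=15.50, Q4=11.89, Q5=5.77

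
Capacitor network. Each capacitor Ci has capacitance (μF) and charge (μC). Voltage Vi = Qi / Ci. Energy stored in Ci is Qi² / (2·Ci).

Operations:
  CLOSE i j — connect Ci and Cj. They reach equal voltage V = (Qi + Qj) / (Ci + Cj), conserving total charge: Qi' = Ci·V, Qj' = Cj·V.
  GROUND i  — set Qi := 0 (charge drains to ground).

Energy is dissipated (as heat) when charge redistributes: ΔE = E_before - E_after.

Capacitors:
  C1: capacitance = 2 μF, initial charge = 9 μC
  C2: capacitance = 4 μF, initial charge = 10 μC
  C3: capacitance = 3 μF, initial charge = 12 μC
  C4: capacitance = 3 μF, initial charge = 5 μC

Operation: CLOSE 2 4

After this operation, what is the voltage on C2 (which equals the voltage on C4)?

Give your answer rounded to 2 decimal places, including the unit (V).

Answer: 2.14 V

Derivation:
Initial: C1(2μF, Q=9μC, V=4.50V), C2(4μF, Q=10μC, V=2.50V), C3(3μF, Q=12μC, V=4.00V), C4(3μF, Q=5μC, V=1.67V)
Op 1: CLOSE 2-4: Q_total=15.00, C_total=7.00, V=2.14; Q2=8.57, Q4=6.43; dissipated=0.595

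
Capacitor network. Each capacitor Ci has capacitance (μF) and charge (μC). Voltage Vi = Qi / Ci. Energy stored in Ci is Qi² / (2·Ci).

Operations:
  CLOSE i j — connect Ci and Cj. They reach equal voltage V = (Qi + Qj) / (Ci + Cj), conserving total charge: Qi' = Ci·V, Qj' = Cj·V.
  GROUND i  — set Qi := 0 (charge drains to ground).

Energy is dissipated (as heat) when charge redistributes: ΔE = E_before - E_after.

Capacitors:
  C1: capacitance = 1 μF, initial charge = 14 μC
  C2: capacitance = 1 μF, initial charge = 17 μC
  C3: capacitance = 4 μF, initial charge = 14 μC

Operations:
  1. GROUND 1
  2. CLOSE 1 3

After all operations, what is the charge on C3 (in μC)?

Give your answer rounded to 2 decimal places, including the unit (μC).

Initial: C1(1μF, Q=14μC, V=14.00V), C2(1μF, Q=17μC, V=17.00V), C3(4μF, Q=14μC, V=3.50V)
Op 1: GROUND 1: Q1=0; energy lost=98.000
Op 2: CLOSE 1-3: Q_total=14.00, C_total=5.00, V=2.80; Q1=2.80, Q3=11.20; dissipated=4.900
Final charges: Q1=2.80, Q2=17.00, Q3=11.20

Answer: 11.20 μC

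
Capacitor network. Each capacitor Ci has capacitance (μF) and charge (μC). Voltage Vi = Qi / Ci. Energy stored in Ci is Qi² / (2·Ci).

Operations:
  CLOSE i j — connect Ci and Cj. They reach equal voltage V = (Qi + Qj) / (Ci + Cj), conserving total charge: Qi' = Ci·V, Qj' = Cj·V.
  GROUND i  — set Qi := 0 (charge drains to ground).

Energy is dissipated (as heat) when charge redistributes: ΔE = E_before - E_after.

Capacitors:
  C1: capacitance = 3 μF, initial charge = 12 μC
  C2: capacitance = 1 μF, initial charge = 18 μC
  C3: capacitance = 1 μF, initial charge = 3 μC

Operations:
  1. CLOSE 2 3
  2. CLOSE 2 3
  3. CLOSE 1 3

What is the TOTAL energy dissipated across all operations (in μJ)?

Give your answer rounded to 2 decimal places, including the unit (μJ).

Initial: C1(3μF, Q=12μC, V=4.00V), C2(1μF, Q=18μC, V=18.00V), C3(1μF, Q=3μC, V=3.00V)
Op 1: CLOSE 2-3: Q_total=21.00, C_total=2.00, V=10.50; Q2=10.50, Q3=10.50; dissipated=56.250
Op 2: CLOSE 2-3: Q_total=21.00, C_total=2.00, V=10.50; Q2=10.50, Q3=10.50; dissipated=0.000
Op 3: CLOSE 1-3: Q_total=22.50, C_total=4.00, V=5.62; Q1=16.88, Q3=5.62; dissipated=15.844
Total dissipated: 72.094 μJ

Answer: 72.09 μJ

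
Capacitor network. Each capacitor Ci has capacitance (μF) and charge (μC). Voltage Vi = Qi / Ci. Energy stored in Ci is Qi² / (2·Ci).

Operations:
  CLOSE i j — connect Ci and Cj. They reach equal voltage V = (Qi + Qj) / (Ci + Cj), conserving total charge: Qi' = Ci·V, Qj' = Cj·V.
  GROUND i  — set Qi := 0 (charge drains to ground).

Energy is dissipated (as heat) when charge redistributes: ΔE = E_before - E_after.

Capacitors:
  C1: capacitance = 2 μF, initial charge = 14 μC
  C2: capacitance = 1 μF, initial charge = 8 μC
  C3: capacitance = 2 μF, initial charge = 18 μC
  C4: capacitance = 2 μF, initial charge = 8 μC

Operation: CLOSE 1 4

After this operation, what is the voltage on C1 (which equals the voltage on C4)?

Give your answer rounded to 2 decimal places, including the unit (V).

Initial: C1(2μF, Q=14μC, V=7.00V), C2(1μF, Q=8μC, V=8.00V), C3(2μF, Q=18μC, V=9.00V), C4(2μF, Q=8μC, V=4.00V)
Op 1: CLOSE 1-4: Q_total=22.00, C_total=4.00, V=5.50; Q1=11.00, Q4=11.00; dissipated=4.500

Answer: 5.50 V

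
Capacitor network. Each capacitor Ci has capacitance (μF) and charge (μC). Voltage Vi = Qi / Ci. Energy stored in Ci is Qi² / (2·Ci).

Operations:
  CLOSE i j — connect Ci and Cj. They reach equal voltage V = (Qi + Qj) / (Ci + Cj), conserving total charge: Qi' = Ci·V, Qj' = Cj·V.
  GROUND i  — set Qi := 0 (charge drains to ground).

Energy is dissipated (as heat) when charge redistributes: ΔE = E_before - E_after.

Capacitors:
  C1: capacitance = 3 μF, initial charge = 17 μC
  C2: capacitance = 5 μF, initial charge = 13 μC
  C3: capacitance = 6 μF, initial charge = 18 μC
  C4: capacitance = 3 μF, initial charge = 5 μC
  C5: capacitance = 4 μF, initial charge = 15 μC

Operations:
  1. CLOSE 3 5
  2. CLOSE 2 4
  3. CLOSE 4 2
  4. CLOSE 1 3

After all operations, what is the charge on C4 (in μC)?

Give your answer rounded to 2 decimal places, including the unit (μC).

Answer: 6.75 μC

Derivation:
Initial: C1(3μF, Q=17μC, V=5.67V), C2(5μF, Q=13μC, V=2.60V), C3(6μF, Q=18μC, V=3.00V), C4(3μF, Q=5μC, V=1.67V), C5(4μF, Q=15μC, V=3.75V)
Op 1: CLOSE 3-5: Q_total=33.00, C_total=10.00, V=3.30; Q3=19.80, Q5=13.20; dissipated=0.675
Op 2: CLOSE 2-4: Q_total=18.00, C_total=8.00, V=2.25; Q2=11.25, Q4=6.75; dissipated=0.817
Op 3: CLOSE 4-2: Q_total=18.00, C_total=8.00, V=2.25; Q4=6.75, Q2=11.25; dissipated=0.000
Op 4: CLOSE 1-3: Q_total=36.80, C_total=9.00, V=4.09; Q1=12.27, Q3=24.53; dissipated=5.601
Final charges: Q1=12.27, Q2=11.25, Q3=24.53, Q4=6.75, Q5=13.20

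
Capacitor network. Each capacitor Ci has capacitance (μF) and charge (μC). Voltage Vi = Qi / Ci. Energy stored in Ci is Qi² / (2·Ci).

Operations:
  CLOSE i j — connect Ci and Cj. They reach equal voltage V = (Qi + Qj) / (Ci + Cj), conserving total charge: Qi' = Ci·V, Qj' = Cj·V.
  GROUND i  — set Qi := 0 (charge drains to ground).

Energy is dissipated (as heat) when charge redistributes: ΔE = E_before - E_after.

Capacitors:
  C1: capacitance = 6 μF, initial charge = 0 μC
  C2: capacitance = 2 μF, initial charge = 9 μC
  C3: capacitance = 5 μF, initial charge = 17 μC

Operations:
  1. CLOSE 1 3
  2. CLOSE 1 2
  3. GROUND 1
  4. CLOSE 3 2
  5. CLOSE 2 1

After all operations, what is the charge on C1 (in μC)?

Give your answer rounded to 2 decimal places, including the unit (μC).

Answer: 2.63 μC

Derivation:
Initial: C1(6μF, Q=0μC, V=0.00V), C2(2μF, Q=9μC, V=4.50V), C3(5μF, Q=17μC, V=3.40V)
Op 1: CLOSE 1-3: Q_total=17.00, C_total=11.00, V=1.55; Q1=9.27, Q3=7.73; dissipated=15.764
Op 2: CLOSE 1-2: Q_total=18.27, C_total=8.00, V=2.28; Q1=13.70, Q2=4.57; dissipated=6.547
Op 3: GROUND 1: Q1=0; energy lost=15.651
Op 4: CLOSE 3-2: Q_total=12.30, C_total=7.00, V=1.76; Q3=8.78, Q2=3.51; dissipated=0.390
Op 5: CLOSE 2-1: Q_total=3.51, C_total=8.00, V=0.44; Q2=0.88, Q1=2.63; dissipated=2.314
Final charges: Q1=2.63, Q2=0.88, Q3=8.78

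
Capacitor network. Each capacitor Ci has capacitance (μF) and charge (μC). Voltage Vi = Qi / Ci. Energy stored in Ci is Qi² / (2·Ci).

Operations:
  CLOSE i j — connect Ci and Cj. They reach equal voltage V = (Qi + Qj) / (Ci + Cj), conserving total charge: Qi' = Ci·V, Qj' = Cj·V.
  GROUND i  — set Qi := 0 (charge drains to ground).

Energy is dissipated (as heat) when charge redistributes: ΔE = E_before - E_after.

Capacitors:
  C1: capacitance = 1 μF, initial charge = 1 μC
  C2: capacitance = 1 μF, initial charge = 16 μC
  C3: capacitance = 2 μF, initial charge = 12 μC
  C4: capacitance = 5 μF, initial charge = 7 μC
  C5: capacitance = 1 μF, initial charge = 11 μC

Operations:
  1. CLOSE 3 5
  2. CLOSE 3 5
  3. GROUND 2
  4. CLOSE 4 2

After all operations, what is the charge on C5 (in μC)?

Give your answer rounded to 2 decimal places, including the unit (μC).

Initial: C1(1μF, Q=1μC, V=1.00V), C2(1μF, Q=16μC, V=16.00V), C3(2μF, Q=12μC, V=6.00V), C4(5μF, Q=7μC, V=1.40V), C5(1μF, Q=11μC, V=11.00V)
Op 1: CLOSE 3-5: Q_total=23.00, C_total=3.00, V=7.67; Q3=15.33, Q5=7.67; dissipated=8.333
Op 2: CLOSE 3-5: Q_total=23.00, C_total=3.00, V=7.67; Q3=15.33, Q5=7.67; dissipated=0.000
Op 3: GROUND 2: Q2=0; energy lost=128.000
Op 4: CLOSE 4-2: Q_total=7.00, C_total=6.00, V=1.17; Q4=5.83, Q2=1.17; dissipated=0.817
Final charges: Q1=1.00, Q2=1.17, Q3=15.33, Q4=5.83, Q5=7.67

Answer: 7.67 μC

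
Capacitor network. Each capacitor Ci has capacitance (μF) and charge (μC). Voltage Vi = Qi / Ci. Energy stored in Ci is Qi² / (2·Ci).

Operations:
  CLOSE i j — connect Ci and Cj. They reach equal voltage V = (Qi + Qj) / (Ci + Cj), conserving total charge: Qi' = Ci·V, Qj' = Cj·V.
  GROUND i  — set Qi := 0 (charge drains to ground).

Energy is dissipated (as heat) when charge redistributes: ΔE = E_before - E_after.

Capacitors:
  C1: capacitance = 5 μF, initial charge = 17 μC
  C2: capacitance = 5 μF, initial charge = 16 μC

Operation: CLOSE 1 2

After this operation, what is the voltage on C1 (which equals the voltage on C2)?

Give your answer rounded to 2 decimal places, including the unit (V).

Answer: 3.30 V

Derivation:
Initial: C1(5μF, Q=17μC, V=3.40V), C2(5μF, Q=16μC, V=3.20V)
Op 1: CLOSE 1-2: Q_total=33.00, C_total=10.00, V=3.30; Q1=16.50, Q2=16.50; dissipated=0.050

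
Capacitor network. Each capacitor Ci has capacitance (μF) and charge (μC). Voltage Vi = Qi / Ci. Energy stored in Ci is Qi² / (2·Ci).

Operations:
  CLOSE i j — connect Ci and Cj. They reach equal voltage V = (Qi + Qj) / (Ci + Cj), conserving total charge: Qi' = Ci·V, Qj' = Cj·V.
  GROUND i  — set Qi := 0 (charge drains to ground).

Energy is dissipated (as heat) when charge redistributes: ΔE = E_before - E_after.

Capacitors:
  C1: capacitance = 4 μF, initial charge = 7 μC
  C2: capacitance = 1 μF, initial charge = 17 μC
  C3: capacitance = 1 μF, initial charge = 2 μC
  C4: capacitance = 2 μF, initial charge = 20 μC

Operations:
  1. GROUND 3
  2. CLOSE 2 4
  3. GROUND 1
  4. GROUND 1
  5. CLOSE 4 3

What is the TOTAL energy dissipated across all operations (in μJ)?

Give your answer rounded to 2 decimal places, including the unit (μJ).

Initial: C1(4μF, Q=7μC, V=1.75V), C2(1μF, Q=17μC, V=17.00V), C3(1μF, Q=2μC, V=2.00V), C4(2μF, Q=20μC, V=10.00V)
Op 1: GROUND 3: Q3=0; energy lost=2.000
Op 2: CLOSE 2-4: Q_total=37.00, C_total=3.00, V=12.33; Q2=12.33, Q4=24.67; dissipated=16.333
Op 3: GROUND 1: Q1=0; energy lost=6.125
Op 4: GROUND 1: Q1=0; energy lost=0.000
Op 5: CLOSE 4-3: Q_total=24.67, C_total=3.00, V=8.22; Q4=16.44, Q3=8.22; dissipated=50.704
Total dissipated: 75.162 μJ

Answer: 75.16 μJ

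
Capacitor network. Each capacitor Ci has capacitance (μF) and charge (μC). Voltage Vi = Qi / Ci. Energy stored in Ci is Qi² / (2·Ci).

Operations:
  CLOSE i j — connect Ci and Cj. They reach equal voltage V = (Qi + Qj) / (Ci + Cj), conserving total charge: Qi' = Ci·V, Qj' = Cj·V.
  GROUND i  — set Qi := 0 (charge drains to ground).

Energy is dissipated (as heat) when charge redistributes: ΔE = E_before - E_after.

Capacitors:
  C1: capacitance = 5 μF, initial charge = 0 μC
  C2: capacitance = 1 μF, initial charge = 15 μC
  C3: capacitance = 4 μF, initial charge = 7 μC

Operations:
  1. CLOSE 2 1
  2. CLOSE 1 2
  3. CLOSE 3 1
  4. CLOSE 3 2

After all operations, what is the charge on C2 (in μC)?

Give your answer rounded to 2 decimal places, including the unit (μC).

Initial: C1(5μF, Q=0μC, V=0.00V), C2(1μF, Q=15μC, V=15.00V), C3(4μF, Q=7μC, V=1.75V)
Op 1: CLOSE 2-1: Q_total=15.00, C_total=6.00, V=2.50; Q2=2.50, Q1=12.50; dissipated=93.750
Op 2: CLOSE 1-2: Q_total=15.00, C_total=6.00, V=2.50; Q1=12.50, Q2=2.50; dissipated=0.000
Op 3: CLOSE 3-1: Q_total=19.50, C_total=9.00, V=2.17; Q3=8.67, Q1=10.83; dissipated=0.625
Op 4: CLOSE 3-2: Q_total=11.17, C_total=5.00, V=2.23; Q3=8.93, Q2=2.23; dissipated=0.044
Final charges: Q1=10.83, Q2=2.23, Q3=8.93

Answer: 2.23 μC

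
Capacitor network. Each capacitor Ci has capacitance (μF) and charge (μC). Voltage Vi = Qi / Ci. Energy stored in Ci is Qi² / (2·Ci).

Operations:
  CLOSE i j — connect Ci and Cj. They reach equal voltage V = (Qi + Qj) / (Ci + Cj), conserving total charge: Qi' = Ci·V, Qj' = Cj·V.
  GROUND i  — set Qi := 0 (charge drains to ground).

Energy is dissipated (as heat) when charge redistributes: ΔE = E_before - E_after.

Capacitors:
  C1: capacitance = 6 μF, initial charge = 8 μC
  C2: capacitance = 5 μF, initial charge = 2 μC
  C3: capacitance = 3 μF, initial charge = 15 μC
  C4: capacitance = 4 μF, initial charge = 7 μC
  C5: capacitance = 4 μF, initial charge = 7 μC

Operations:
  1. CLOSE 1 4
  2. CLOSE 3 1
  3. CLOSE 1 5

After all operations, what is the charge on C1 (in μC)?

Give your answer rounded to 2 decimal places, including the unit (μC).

Answer: 13.80 μC

Derivation:
Initial: C1(6μF, Q=8μC, V=1.33V), C2(5μF, Q=2μC, V=0.40V), C3(3μF, Q=15μC, V=5.00V), C4(4μF, Q=7μC, V=1.75V), C5(4μF, Q=7μC, V=1.75V)
Op 1: CLOSE 1-4: Q_total=15.00, C_total=10.00, V=1.50; Q1=9.00, Q4=6.00; dissipated=0.208
Op 2: CLOSE 3-1: Q_total=24.00, C_total=9.00, V=2.67; Q3=8.00, Q1=16.00; dissipated=12.250
Op 3: CLOSE 1-5: Q_total=23.00, C_total=10.00, V=2.30; Q1=13.80, Q5=9.20; dissipated=1.008
Final charges: Q1=13.80, Q2=2.00, Q3=8.00, Q4=6.00, Q5=9.20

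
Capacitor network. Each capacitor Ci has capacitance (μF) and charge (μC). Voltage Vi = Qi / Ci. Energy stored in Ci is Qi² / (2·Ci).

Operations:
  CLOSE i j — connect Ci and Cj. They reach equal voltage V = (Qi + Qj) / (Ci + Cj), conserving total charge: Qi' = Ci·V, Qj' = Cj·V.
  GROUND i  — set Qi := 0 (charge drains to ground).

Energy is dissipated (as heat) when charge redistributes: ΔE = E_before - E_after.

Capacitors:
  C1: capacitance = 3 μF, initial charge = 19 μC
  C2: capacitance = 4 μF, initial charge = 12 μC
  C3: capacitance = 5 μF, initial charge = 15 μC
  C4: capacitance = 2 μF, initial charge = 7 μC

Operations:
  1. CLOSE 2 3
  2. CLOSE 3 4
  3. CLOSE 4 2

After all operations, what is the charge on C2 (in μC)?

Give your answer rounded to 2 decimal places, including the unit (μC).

Answer: 12.19 μC

Derivation:
Initial: C1(3μF, Q=19μC, V=6.33V), C2(4μF, Q=12μC, V=3.00V), C3(5μF, Q=15μC, V=3.00V), C4(2μF, Q=7μC, V=3.50V)
Op 1: CLOSE 2-3: Q_total=27.00, C_total=9.00, V=3.00; Q2=12.00, Q3=15.00; dissipated=0.000
Op 2: CLOSE 3-4: Q_total=22.00, C_total=7.00, V=3.14; Q3=15.71, Q4=6.29; dissipated=0.179
Op 3: CLOSE 4-2: Q_total=18.29, C_total=6.00, V=3.05; Q4=6.10, Q2=12.19; dissipated=0.014
Final charges: Q1=19.00, Q2=12.19, Q3=15.71, Q4=6.10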